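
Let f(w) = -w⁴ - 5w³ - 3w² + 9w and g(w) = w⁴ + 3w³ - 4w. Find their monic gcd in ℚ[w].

w² - w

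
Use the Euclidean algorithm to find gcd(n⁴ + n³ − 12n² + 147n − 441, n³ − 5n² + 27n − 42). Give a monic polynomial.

Repeated division with remainder:
  n⁴ + n³ − 12n² + 147n − 441 = (n + 6)(n³ − 5n² + 27n − 42) + (−9n² + 27n − 189)
  n³ − 5n² + 27n − 42 = (−(1/9)n + 2/9)(−9n² + 27n − 189) + (0)
Last nonzero remainder: −9n² + 27n − 189. Dividing through by −9 gives the monic gcd n² − 3n + 21.

n² − 3n + 21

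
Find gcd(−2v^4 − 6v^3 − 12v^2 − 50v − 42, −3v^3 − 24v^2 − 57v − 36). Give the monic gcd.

v^2 + 4v + 3

Repeated division with remainder:
  −2v^4 − 6v^3 − 12v^2 − 50v − 42 = ((2/3)v − 10/3)(−3v^3 − 24v^2 − 57v − 36) + (−54v^2 − 216v − 162)
  −3v^3 − 24v^2 − 57v − 36 = ((1/18)v + 2/9)(−54v^2 − 216v − 162) + (0)
Last nonzero remainder: −54v^2 − 216v − 162. Dividing through by −54 gives the monic gcd v^2 + 4v + 3.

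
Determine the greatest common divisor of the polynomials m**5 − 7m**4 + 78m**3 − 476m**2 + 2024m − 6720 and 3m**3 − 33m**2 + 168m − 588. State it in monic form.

Repeated division with remainder:
  m**5 − 7m**4 + 78m**3 − 476m**2 + 2024m − 6720 = ((1/3)m**2 + (4/3)m + 22)(3m**3 − 33m**2 + 168m − 588) + (222m**2 − 888m + 6216)
  3m**3 − 33m**2 + 168m − 588 = ((1/74)m − 7/74)(222m**2 − 888m + 6216) + (0)
Last nonzero remainder: 222m**2 − 888m + 6216. Dividing through by 222 gives the monic gcd m**2 − 4m + 28.

m**2 − 4m + 28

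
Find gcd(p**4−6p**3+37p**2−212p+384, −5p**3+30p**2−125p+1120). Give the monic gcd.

By polynomial division,
  p**4−6p**3+37p**2−212p+384 = (−(1/5)p)(−5p**3+30p**2−125p+1120) + (12p**2+12p+384)
  −5p**3+30p**2−125p+1120 = (−(5/12)p+35/12)(12p**2+12p+384) + (0)
Last nonzero remainder: 12p**2+12p+384. Dividing through by 12 gives the monic gcd p**2+p+32.

p**2+p+32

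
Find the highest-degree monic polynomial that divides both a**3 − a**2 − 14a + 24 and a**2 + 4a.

a + 4

Euclidean algorithm in ℚ[a]:
  a**3 − a**2 − 14a + 24 = (a − 5)(a**2 + 4a) + (6a + 24)
  a**2 + 4a = ((1/6)a)(6a + 24) + (0)
Last nonzero remainder: 6a + 24. Dividing through by 6 gives the monic gcd a + 4.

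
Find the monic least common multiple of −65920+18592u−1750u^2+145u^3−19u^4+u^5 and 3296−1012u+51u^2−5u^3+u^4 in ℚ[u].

263680−140288u+25592u^2−2330u^3+221u^4−23u^5+u^6

Euclidean algorithm in ℚ[u]:
  u^5−19u^4+145u^3−1750u^2+18592u−65920 = (u−14)(u^4−5u^3+51u^2−1012u+3296) + (24u^3−24u^2+1128u−19776)
  u^4−5u^3+51u^2−1012u+3296 = ((1/24)u−1/6)(24u^3−24u^2+1128u−19776) + (0)
Last nonzero remainder: 24u^3−24u^2+1128u−19776. Dividing through by 24 gives the monic gcd u^3−u^2+47u−824.
Then lcm(f, g) = f·g / gcd(f, g); expanding and making the result monic gives the answer.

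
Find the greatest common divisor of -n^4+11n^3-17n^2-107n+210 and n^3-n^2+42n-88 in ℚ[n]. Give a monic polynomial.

n-2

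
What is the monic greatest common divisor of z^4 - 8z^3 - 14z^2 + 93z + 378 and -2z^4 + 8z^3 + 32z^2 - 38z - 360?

z^2 + 5z + 9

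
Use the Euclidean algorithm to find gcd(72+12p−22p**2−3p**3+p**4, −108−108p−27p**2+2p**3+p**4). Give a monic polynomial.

−36−24p−p**2+p**3

Apply the Euclidean algorithm:
  p**4−3p**3−22p**2+12p+72 = (p**4+2p**3−27p**2−108p−108) + (−5p**3+5p**2+120p+180)
  p**4+2p**3−27p**2−108p−108 = (−(1/5)p−3/5)(−5p**3+5p**2+120p+180) + (0)
Last nonzero remainder: −5p**3+5p**2+120p+180. Dividing through by −5 gives the monic gcd p**3−p**2−24p−36.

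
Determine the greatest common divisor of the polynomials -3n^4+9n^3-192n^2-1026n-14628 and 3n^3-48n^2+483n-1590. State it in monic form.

Euclidean algorithm in ℚ[n]:
  -3n^4+9n^3-192n^2-1026n-14628 = (-n-13)(3n^3-48n^2+483n-1590) + (-333n^2+3663n-35298)
  3n^3-48n^2+483n-1590 = (-(1/111)n+5/111)(-333n^2+3663n-35298) + (0)
Last nonzero remainder: -333n^2+3663n-35298. Dividing through by -333 gives the monic gcd n^2-11n+106.

n^2-11n+106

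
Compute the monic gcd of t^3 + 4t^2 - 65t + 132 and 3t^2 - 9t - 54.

1

By polynomial division,
  t^3 + 4t^2 - 65t + 132 = ((1/3)t + 7/3)(3t^2 - 9t - 54) + (-26t + 258)
  3t^2 - 9t - 54 = (-(3/26)t - 135/169)(-26t + 258) + (25704/169)
  -26t + 258 = (-(2197/12852)t + 7267/4284)(25704/169) + (0)
The last nonzero remainder is the constant 25704/169, so the polynomials are coprime and gcd = 1.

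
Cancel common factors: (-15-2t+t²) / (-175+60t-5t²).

(-3-t)/(-35+5t)

Repeated division with remainder:
  t²-2t-15 = (-1/5)(-5t²+60t-175) + (10t-50)
  -5t²+60t-175 = (-(1/2)t+7/2)(10t-50) + (0)
Last nonzero remainder: 10t-50. Dividing through by 10 gives the monic gcd t-5.
Cancel t-5 from numerator and denominator to get the reduced form.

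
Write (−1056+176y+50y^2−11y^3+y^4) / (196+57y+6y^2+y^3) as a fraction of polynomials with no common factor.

Repeated division with remainder:
  y^4−11y^3+50y^2+176y−1056 = (y−17)(y^3+6y^2+57y+196) + (95y^2+949y+2276)
  y^3+6y^2+57y+196 = ((1/95)y−379/9025)(95y^2+949y+2276) + ((657876/9025)y+2631504/9025)
  95y^2+949y+2276 = ((857375/657876)y+5135225/657876)((657876/9025)y+2631504/9025) + (0)
Last nonzero remainder: (657876/9025)y+2631504/9025. Dividing through by 657876/9025 gives the monic gcd y+4.
Cancel y+4 from numerator and denominator to get the reduced form.

(−264+110y−15y^2+y^3)/(49+2y+y^2)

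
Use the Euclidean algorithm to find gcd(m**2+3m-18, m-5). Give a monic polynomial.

1

Apply the Euclidean algorithm:
  m**2+3m-18 = (m+8)(m-5) + (22)
  m-5 = ((1/22)m-5/22)(22) + (0)
The last nonzero remainder is the constant 22, so the polynomials are coprime and gcd = 1.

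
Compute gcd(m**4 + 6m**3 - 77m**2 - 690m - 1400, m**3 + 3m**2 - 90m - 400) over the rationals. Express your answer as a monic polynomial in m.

Apply the Euclidean algorithm:
  m**4 + 6m**3 - 77m**2 - 690m - 1400 = (m + 3)(m**3 + 3m**2 - 90m - 400) + (4m**2 - 20m - 200)
  m**3 + 3m**2 - 90m - 400 = ((1/4)m + 2)(4m**2 - 20m - 200) + (0)
Last nonzero remainder: 4m**2 - 20m - 200. Dividing through by 4 gives the monic gcd m**2 - 5m - 50.

m**2 - 5m - 50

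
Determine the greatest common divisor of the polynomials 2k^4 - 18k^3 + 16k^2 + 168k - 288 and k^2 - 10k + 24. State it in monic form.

k^2 - 10k + 24

By polynomial division,
  2k^4 - 18k^3 + 16k^2 + 168k - 288 = (2k^2 + 2k - 12)(k^2 - 10k + 24) + (0)
The last nonzero remainder k^2 - 10k + 24 is already monic.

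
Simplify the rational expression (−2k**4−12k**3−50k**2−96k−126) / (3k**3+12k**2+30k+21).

(−2k**2−6k−18)/(3k+3)

Apply the Euclidean algorithm:
  −2k**4−12k**3−50k**2−96k−126 = (−(2/3)k−4/3)(3k**3+12k**2+30k+21) + (−14k**2−42k−98)
  3k**3+12k**2+30k+21 = (−(3/14)k−3/14)(−14k**2−42k−98) + (0)
Last nonzero remainder: −14k**2−42k−98. Dividing through by −14 gives the monic gcd k**2+3k+7.
Cancel k**2+3k+7 from numerator and denominator to get the reduced form.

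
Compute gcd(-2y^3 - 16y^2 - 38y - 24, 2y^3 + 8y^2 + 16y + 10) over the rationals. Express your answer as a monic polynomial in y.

Euclidean algorithm in ℚ[y]:
  -2y^3 - 16y^2 - 38y - 24 = (-1)(2y^3 + 8y^2 + 16y + 10) + (-8y^2 - 22y - 14)
  2y^3 + 8y^2 + 16y + 10 = (-(1/4)y - 5/16)(-8y^2 - 22y - 14) + ((45/8)y + 45/8)
  -8y^2 - 22y - 14 = (-(64/45)y - 112/45)((45/8)y + 45/8) + (0)
Last nonzero remainder: (45/8)y + 45/8. Dividing through by 45/8 gives the monic gcd y + 1.

y + 1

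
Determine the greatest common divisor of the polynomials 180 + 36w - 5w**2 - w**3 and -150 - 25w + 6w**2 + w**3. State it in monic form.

Repeated division with remainder:
  -w**3 - 5w**2 + 36w + 180 = (-1)(w**3 + 6w**2 - 25w - 150) + (w**2 + 11w + 30)
  w**3 + 6w**2 - 25w - 150 = (w - 5)(w**2 + 11w + 30) + (0)
The last nonzero remainder w**2 + 11w + 30 is already monic.

30 + 11w + w**2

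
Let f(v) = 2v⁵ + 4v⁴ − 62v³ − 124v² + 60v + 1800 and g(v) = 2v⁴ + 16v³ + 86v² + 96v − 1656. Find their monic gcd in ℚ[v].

Euclidean algorithm in ℚ[v]:
  2v⁵ + 4v⁴ − 62v³ − 124v² + 60v + 1800 = (v − 6)(2v⁴ + 16v³ + 86v² + 96v − 1656) + (−52v³ + 296v² + 2292v − 8136)
  2v⁴ + 16v³ + 86v² + 96v − 1656 = (−(1/26)v − 89/169)(−52v³ + 296v² + 2292v − 8136) + ((55776/169)v² + (167328/169)v − 1003968/169)
  −52v³ + 296v² + 2292v − 8136 = (−(2197/13944)v + 19097/13944)((55776/169)v² + (167328/169)v − 1003968/169) + (0)
Last nonzero remainder: (55776/169)v² + (167328/169)v − 1003968/169. Dividing through by 55776/169 gives the monic gcd v² + 3v − 18.

v² + 3v − 18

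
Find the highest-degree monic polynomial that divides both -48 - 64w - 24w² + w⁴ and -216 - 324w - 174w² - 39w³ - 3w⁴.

4 + 4w + w²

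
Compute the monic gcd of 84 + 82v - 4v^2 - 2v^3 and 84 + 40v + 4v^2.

7 + v

Apply the Euclidean algorithm:
  -2v^3 - 4v^2 + 82v + 84 = (-(1/2)v + 4)(4v^2 + 40v + 84) + (-36v - 252)
  4v^2 + 40v + 84 = (-(1/9)v - 1/3)(-36v - 252) + (0)
Last nonzero remainder: -36v - 252. Dividing through by -36 gives the monic gcd v + 7.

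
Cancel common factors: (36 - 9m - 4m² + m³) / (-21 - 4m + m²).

(12 - 7m + m²)/(-7 + m)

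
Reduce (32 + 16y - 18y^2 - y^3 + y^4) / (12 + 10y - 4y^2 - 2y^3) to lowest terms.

(16 - y^2)/(6 + 2y)

Apply the Euclidean algorithm:
  y^4 - y^3 - 18y^2 + 16y + 32 = (-(1/2)y + 3/2)(-2y^3 - 4y^2 + 10y + 12) + (-7y^2 + 7y + 14)
  -2y^3 - 4y^2 + 10y + 12 = ((2/7)y + 6/7)(-7y^2 + 7y + 14) + (0)
Last nonzero remainder: -7y^2 + 7y + 14. Dividing through by -7 gives the monic gcd y^2 - y - 2.
Cancel y^2 - y - 2 from numerator and denominator to get the reduced form.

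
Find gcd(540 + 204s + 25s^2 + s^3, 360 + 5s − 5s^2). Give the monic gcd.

1

Euclidean algorithm in ℚ[s]:
  s^3 + 25s^2 + 204s + 540 = (−(1/5)s − 26/5)(−5s^2 + 5s + 360) + (302s + 2412)
  −5s^2 + 5s + 360 = (−(5/302)s + 6785/45602)(302s + 2412) + (25650/22801)
  302s + 2412 = ((3442951/12825)s + 3055334/1425)(25650/22801) + (0)
The last nonzero remainder is the constant 25650/22801, so the polynomials are coprime and gcd = 1.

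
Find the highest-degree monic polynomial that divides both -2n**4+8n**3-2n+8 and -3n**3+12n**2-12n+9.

n**2-n+1

Euclidean algorithm in ℚ[n]:
  -2n**4+8n**3-2n+8 = ((2/3)n)(-3n**3+12n**2-12n+9) + (8n**2-8n+8)
  -3n**3+12n**2-12n+9 = (-(3/8)n+9/8)(8n**2-8n+8) + (0)
Last nonzero remainder: 8n**2-8n+8. Dividing through by 8 gives the monic gcd n**2-n+1.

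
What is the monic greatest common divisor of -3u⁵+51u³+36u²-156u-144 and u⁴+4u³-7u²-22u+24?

u²+u-6

By polynomial division,
  -3u⁵+51u³+36u²-156u-144 = (-3u+12)(u⁴+4u³-7u²-22u+24) + (-18u³+54u²+180u-432)
  u⁴+4u³-7u²-22u+24 = (-(1/18)u-7/18)(-18u³+54u²+180u-432) + (24u²+24u-144)
  -18u³+54u²+180u-432 = (-(3/4)u+3)(24u²+24u-144) + (0)
Last nonzero remainder: 24u²+24u-144. Dividing through by 24 gives the monic gcd u²+u-6.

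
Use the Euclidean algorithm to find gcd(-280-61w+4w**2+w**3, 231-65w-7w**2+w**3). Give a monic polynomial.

Euclidean algorithm in ℚ[w]:
  w**3+4w**2-61w-280 = (w**3-7w**2-65w+231) + (11w**2+4w-511)
  w**3-7w**2-65w+231 = ((1/11)w-81/121)(11w**2+4w-511) + (-(1920/121)w-13440/121)
  11w**2+4w-511 = (-(1331/1920)w+8833/1920)(-(1920/121)w-13440/121) + (0)
Last nonzero remainder: -(1920/121)w-13440/121. Dividing through by -1920/121 gives the monic gcd w+7.

7+w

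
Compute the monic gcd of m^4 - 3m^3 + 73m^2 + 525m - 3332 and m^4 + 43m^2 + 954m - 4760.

m^3 - 10m^2 + 143m - 476

Repeated division with remainder:
  m^4 - 3m^3 + 73m^2 + 525m - 3332 = (m^4 + 43m^2 + 954m - 4760) + (-3m^3 + 30m^2 - 429m + 1428)
  m^4 + 43m^2 + 954m - 4760 = (-(1/3)m - 10/3)(-3m^3 + 30m^2 - 429m + 1428) + (0)
Last nonzero remainder: -3m^3 + 30m^2 - 429m + 1428. Dividing through by -3 gives the monic gcd m^3 - 10m^2 + 143m - 476.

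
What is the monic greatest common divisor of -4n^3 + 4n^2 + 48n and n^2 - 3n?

n

Euclidean algorithm in ℚ[n]:
  -4n^3 + 4n^2 + 48n = (-4n - 8)(n^2 - 3n) + (24n)
  n^2 - 3n = ((1/24)n - 1/8)(24n) + (0)
Last nonzero remainder: 24n. Dividing through by 24 gives the monic gcd n.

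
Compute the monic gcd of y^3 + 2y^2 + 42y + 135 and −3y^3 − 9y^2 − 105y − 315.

Apply the Euclidean algorithm:
  y^3 + 2y^2 + 42y + 135 = (−1/3)(−3y^3 − 9y^2 − 105y − 315) + (−y^2 + 7y + 30)
  −3y^3 − 9y^2 − 105y − 315 = (3y + 30)(−y^2 + 7y + 30) + (−405y − 1215)
  −y^2 + 7y + 30 = ((1/405)y − 2/81)(−405y − 1215) + (0)
Last nonzero remainder: −405y − 1215. Dividing through by −405 gives the monic gcd y + 3.

y + 3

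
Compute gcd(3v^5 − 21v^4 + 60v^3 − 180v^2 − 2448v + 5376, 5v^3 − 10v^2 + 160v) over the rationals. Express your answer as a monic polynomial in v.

v^2 − 2v + 32

Repeated division with remainder:
  3v^5 − 21v^4 + 60v^3 − 180v^2 − 2448v + 5376 = ((3/5)v^2 − 3v − 66/5)(5v^3 − 10v^2 + 160v) + (168v^2 − 336v + 5376)
  5v^3 − 10v^2 + 160v = ((5/168)v)(168v^2 − 336v + 5376) + (0)
Last nonzero remainder: 168v^2 − 336v + 5376. Dividing through by 168 gives the monic gcd v^2 − 2v + 32.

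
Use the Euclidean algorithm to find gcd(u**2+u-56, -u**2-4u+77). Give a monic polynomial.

Repeated division with remainder:
  u**2+u-56 = (-1)(-u**2-4u+77) + (-3u+21)
  -u**2-4u+77 = ((1/3)u+11/3)(-3u+21) + (0)
Last nonzero remainder: -3u+21. Dividing through by -3 gives the monic gcd u-7.

u-7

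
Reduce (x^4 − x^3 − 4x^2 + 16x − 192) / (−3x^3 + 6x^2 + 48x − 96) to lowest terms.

(−x^2 + x − 12)/(3x − 6)

Apply the Euclidean algorithm:
  x^4 − x^3 − 4x^2 + 16x − 192 = (−(1/3)x − 1/3)(−3x^3 + 6x^2 + 48x − 96) + (14x^2 − 224)
  −3x^3 + 6x^2 + 48x − 96 = (−(3/14)x + 3/7)(14x^2 − 224) + (0)
Last nonzero remainder: 14x^2 − 224. Dividing through by 14 gives the monic gcd x^2 − 16.
Cancel x^2 − 16 from numerator and denominator to get the reduced form.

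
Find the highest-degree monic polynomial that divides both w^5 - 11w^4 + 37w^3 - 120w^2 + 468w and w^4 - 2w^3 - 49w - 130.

Repeated division with remainder:
  w^5 - 11w^4 + 37w^3 - 120w^2 + 468w = (w - 9)(w^4 - 2w^3 - 49w - 130) + (19w^3 - 71w^2 + 157w - 1170)
  w^4 - 2w^3 - 49w - 130 = ((1/19)w + 33/361)(19w^3 - 71w^2 + 157w - 1170) + (-(640/361)w^2 - (640/361)w - 8320/361)
  19w^3 - 71w^2 + 157w - 1170 = (-(6859/640)w + 3249/64)(-(640/361)w^2 - (640/361)w - 8320/361) + (0)
Last nonzero remainder: -(640/361)w^2 - (640/361)w - 8320/361. Dividing through by -640/361 gives the monic gcd w^2 + w + 13.

w^2 + w + 13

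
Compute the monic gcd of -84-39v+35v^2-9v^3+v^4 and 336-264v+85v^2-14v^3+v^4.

Apply the Euclidean algorithm:
  v^4-9v^3+35v^2-39v-84 = (v^4-14v^3+85v^2-264v+336) + (5v^3-50v^2+225v-420)
  v^4-14v^3+85v^2-264v+336 = ((1/5)v-4/5)(5v^3-50v^2+225v-420) + (0)
Last nonzero remainder: 5v^3-50v^2+225v-420. Dividing through by 5 gives the monic gcd v^3-10v^2+45v-84.

-84+45v-10v^2+v^3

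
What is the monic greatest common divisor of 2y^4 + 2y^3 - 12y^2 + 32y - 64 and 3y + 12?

y + 4

Apply the Euclidean algorithm:
  2y^4 + 2y^3 - 12y^2 + 32y - 64 = ((2/3)y^3 - 2y^2 + 4y - 16/3)(3y + 12) + (0)
Last nonzero remainder: 3y + 12. Dividing through by 3 gives the monic gcd y + 4.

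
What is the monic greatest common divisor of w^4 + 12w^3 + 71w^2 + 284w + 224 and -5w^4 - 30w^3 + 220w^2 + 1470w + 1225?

w^2 + 8w + 7

Euclidean algorithm in ℚ[w]:
  w^4 + 12w^3 + 71w^2 + 284w + 224 = (-1/5)(-5w^4 - 30w^3 + 220w^2 + 1470w + 1225) + (6w^3 + 115w^2 + 578w + 469)
  -5w^4 - 30w^3 + 220w^2 + 1470w + 1225 = (-(5/6)w + 395/36)(6w^3 + 115w^2 + 578w + 469) + (-(20165/36)w^2 - (40330/9)w - 141155/36)
  6w^3 + 115w^2 + 578w + 469 = (-(216/20165)w - 2412/20165)(-(20165/36)w^2 - (40330/9)w - 141155/36) + (0)
Last nonzero remainder: -(20165/36)w^2 - (40330/9)w - 141155/36. Dividing through by -20165/36 gives the monic gcd w^2 + 8w + 7.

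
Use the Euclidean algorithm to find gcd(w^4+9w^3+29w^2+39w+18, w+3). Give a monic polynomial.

w+3

Repeated division with remainder:
  w^4+9w^3+29w^2+39w+18 = (w^3+6w^2+11w+6)(w+3) + (0)
The last nonzero remainder w+3 is already monic.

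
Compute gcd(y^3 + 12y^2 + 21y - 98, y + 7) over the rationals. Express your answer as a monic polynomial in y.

By polynomial division,
  y^3 + 12y^2 + 21y - 98 = (y^2 + 5y - 14)(y + 7) + (0)
The last nonzero remainder y + 7 is already monic.

y + 7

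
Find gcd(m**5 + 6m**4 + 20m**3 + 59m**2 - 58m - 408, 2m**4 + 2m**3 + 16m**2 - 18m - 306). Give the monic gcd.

Apply the Euclidean algorithm:
  m**5 + 6m**4 + 20m**3 + 59m**2 - 58m - 408 = ((1/2)m + 5/2)(2m**4 + 2m**3 + 16m**2 - 18m - 306) + (7m**3 + 28m**2 + 140m + 357)
  2m**4 + 2m**3 + 16m**2 - 18m - 306 = ((2/7)m - 6/7)(7m**3 + 28m**2 + 140m + 357) + (0)
Last nonzero remainder: 7m**3 + 28m**2 + 140m + 357. Dividing through by 7 gives the monic gcd m**3 + 4m**2 + 20m + 51.

m**3 + 4m**2 + 20m + 51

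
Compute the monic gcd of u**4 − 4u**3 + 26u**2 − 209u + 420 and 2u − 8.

u − 4

Euclidean algorithm in ℚ[u]:
  u**4 − 4u**3 + 26u**2 − 209u + 420 = ((1/2)u**3 + 13u − 105/2)(2u − 8) + (0)
Last nonzero remainder: 2u − 8. Dividing through by 2 gives the monic gcd u − 4.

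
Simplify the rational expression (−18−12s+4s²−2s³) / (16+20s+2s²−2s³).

By polynomial division,
  −2s³+4s²−12s−18 = (−2s³+2s²+20s+16) + (2s²−32s−34)
  −2s³+2s²+20s+16 = (−s−15)(2s²−32s−34) + (−494s−494)
  2s²−32s−34 = (−(1/247)s+17/247)(−494s−494) + (0)
Last nonzero remainder: −494s−494. Dividing through by −494 gives the monic gcd s+1.
Cancel s+1 from numerator and denominator to get the reduced form.

(9−3s+s²)/(−8−2s+s²)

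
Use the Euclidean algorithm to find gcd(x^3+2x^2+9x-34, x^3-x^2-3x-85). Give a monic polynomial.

Apply the Euclidean algorithm:
  x^3+2x^2+9x-34 = (x^3-x^2-3x-85) + (3x^2+12x+51)
  x^3-x^2-3x-85 = ((1/3)x-5/3)(3x^2+12x+51) + (0)
Last nonzero remainder: 3x^2+12x+51. Dividing through by 3 gives the monic gcd x^2+4x+17.

x^2+4x+17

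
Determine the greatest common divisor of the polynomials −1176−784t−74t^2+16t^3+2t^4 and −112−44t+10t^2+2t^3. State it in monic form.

Euclidean algorithm in ℚ[t]:
  2t^4+16t^3−74t^2−784t−1176 = (t+3)(2t^3+10t^2−44t−112) + (−60t^2−540t−840)
  2t^3+10t^2−44t−112 = (−(1/30)t+2/15)(−60t^2−540t−840) + (0)
Last nonzero remainder: −60t^2−540t−840. Dividing through by −60 gives the monic gcd t^2+9t+14.

14+9t+t^2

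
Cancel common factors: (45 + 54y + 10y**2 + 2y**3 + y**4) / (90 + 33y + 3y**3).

(3 + 4y + y**2)/(6 + 3y)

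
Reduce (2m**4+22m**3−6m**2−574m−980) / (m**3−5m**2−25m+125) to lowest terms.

(2m**3+32m**2+154m+196)/(m**2−25)

Apply the Euclidean algorithm:
  2m**4+22m**3−6m**2−574m−980 = (2m+32)(m**3−5m**2−25m+125) + (204m**2−24m−4980)
  m**3−5m**2−25m+125 = ((1/204)m−83/3468)(204m**2−24m−4980) + (−(336/289)m+1680/289)
  204m**2−24m−4980 = (−(4913/28)m−23987/28)(−(336/289)m+1680/289) + (0)
Last nonzero remainder: −(336/289)m+1680/289. Dividing through by −336/289 gives the monic gcd m−5.
Cancel m−5 from numerator and denominator to get the reduced form.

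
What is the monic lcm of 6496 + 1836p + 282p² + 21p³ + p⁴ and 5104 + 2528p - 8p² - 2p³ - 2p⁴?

Euclidean algorithm in ℚ[p]:
  p⁴ + 21p³ + 282p² + 1836p + 6496 = (-1/2)(-2p⁴ - 2p³ - 8p² + 2528p + 5104) + (20p³ + 278p² + 3100p + 9048)
  -2p⁴ - 2p³ - 8p² + 2528p + 5104 = (-(1/10)p + 129/100)(20p³ + 278p² + 3100p + 9048) + (-(2831/50)p² - (2831/5)p - 164198/25)
  20p³ + 278p² + 3100p + 9048 = (-(1000/2831)p - 3900/2831)(-(2831/50)p² - (2831/5)p - 164198/25) + (0)
Last nonzero remainder: -(2831/50)p² - (2831/5)p - 164198/25. Dividing through by -2831/50 gives the monic gcd p² + 10p + 116.
Then lcm(f, g) = f·g / gcd(f, g); expanding and making the result monic gives the answer.

-142912 - 98856p - 16232p² - 1164p³ + 71p⁴ + 12p⁵ + p⁶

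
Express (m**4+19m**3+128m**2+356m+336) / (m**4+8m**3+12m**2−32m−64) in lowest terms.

Repeated division with remainder:
  m**4+19m**3+128m**2+356m+336 = (m**4+8m**3+12m**2−32m−64) + (11m**3+116m**2+388m+400)
  m**4+8m**3+12m**2−32m−64 = ((1/11)m−28/121)(11m**3+116m**2+388m+400) + ((432/121)m**2+(2592/121)m+3456/121)
  11m**3+116m**2+388m+400 = ((1331/432)m+3025/216)((432/121)m**2+(2592/121)m+3456/121) + (0)
Last nonzero remainder: (432/121)m**2+(2592/121)m+3456/121. Dividing through by 432/121 gives the monic gcd m**2+6m+8.
Cancel m**2+6m+8 from numerator and denominator to get the reduced form.

(m**2+13m+42)/(m**2+2m−8)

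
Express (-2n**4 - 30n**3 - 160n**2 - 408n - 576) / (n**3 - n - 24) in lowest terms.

Repeated division with remainder:
  -2n**4 - 30n**3 - 160n**2 - 408n - 576 = (-2n - 30)(n**3 - n - 24) + (-162n**2 - 486n - 1296)
  n**3 - n - 24 = (-(1/162)n + 1/54)(-162n**2 - 486n - 1296) + (0)
Last nonzero remainder: -162n**2 - 486n - 1296. Dividing through by -162 gives the monic gcd n**2 + 3n + 8.
Cancel n**2 + 3n + 8 from numerator and denominator to get the reduced form.

(-2n**2 - 24n - 72)/(n - 3)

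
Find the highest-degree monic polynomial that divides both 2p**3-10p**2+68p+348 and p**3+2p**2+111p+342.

p+3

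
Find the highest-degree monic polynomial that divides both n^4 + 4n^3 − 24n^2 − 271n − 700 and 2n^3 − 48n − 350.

Repeated division with remainder:
  n^4 + 4n^3 − 24n^2 − 271n − 700 = ((1/2)n + 2)(2n^3 − 48n − 350) + (0)
Last nonzero remainder: 2n^3 − 48n − 350. Dividing through by 2 gives the monic gcd n^3 − 24n − 175.

n^3 − 24n − 175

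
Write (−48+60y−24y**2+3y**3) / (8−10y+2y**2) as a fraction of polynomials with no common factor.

(12−12y+3y**2)/(−2+2y)

Repeated division with remainder:
  3y**3−24y**2+60y−48 = ((3/2)y−9/2)(2y**2−10y+8) + (3y−12)
  2y**2−10y+8 = ((2/3)y−2/3)(3y−12) + (0)
Last nonzero remainder: 3y−12. Dividing through by 3 gives the monic gcd y−4.
Cancel y−4 from numerator and denominator to get the reduced form.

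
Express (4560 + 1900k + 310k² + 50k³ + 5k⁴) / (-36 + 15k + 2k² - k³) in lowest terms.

Repeated division with remainder:
  5k⁴ + 50k³ + 310k² + 1900k + 4560 = (-5k - 60)(-k³ + 2k² + 15k - 36) + (505k² + 2620k + 2400)
  -k³ + 2k² + 15k - 36 = (-(1/505)k + 726/51005)(505k² + 2620k + 2400) + (-(178929/10201)k - 715716/10201)
  505k² + 2620k + 2400 = (-(5151505/178929)k - 2040200/59643)(-(178929/10201)k - 715716/10201) + (0)
Last nonzero remainder: -(178929/10201)k - 715716/10201. Dividing through by -178929/10201 gives the monic gcd k + 4.
Cancel k + 4 from numerator and denominator to get the reduced form.

(-1140 - 190k - 30k² - 5k³)/(9 - 6k + k²)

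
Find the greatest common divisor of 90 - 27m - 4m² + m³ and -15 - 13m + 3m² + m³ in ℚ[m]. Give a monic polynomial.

-15 + 2m + m²

Repeated division with remainder:
  m³ - 4m² - 27m + 90 = (m³ + 3m² - 13m - 15) + (-7m² - 14m + 105)
  m³ + 3m² - 13m - 15 = (-(1/7)m - 1/7)(-7m² - 14m + 105) + (0)
Last nonzero remainder: -7m² - 14m + 105. Dividing through by -7 gives the monic gcd m² + 2m - 15.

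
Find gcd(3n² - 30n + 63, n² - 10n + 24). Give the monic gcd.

Apply the Euclidean algorithm:
  3n² - 30n + 63 = (3)(n² - 10n + 24) + (-9)
  n² - 10n + 24 = (-(1/9)n² + (10/9)n - 8/3)(-9) + (0)
The last nonzero remainder is the constant -9, so the polynomials are coprime and gcd = 1.

1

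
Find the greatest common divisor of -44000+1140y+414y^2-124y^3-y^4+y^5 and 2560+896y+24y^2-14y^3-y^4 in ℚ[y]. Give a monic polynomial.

80+18y+y^2

Repeated division with remainder:
  y^5-y^4-124y^3+414y^2+1140y-44000 = (-y+15)(-y^4-14y^3+24y^2+896y+2560) + (110y^3+950y^2-9740y-82400)
  -y^4-14y^3+24y^2+896y+2560 = (-(1/110)y-59/1210)(110y^3+950y^2-9740y-82400) + (-(2205/121)y^2-(39690/121)y-176400/121)
  110y^3+950y^2-9740y-82400 = (-(2662/441)y+24926/441)(-(2205/121)y^2-(39690/121)y-176400/121) + (0)
Last nonzero remainder: -(2205/121)y^2-(39690/121)y-176400/121. Dividing through by -2205/121 gives the monic gcd y^2+18y+80.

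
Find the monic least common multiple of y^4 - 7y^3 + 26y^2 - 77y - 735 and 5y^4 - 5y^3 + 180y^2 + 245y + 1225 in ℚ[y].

y^6 - 5y^5 + 19y^4 - 74y^3 - 707y^2 - 2009y - 5145

By polynomial division,
  y^4 - 7y^3 + 26y^2 - 77y - 735 = (1/5)(5y^4 - 5y^3 + 180y^2 + 245y + 1225) + (-6y^3 - 10y^2 - 126y - 980)
  5y^4 - 5y^3 + 180y^2 + 245y + 1225 = (-(5/6)y + 20/9)(-6y^3 - 10y^2 - 126y - 980) + ((875/9)y^2 - (875/3)y + 30625/9)
  -6y^3 - 10y^2 - 126y - 980 = (-(54/875)y - 36/125)((875/9)y^2 - (875/3)y + 30625/9) + (0)
Last nonzero remainder: (875/9)y^2 - (875/3)y + 30625/9. Dividing through by 875/9 gives the monic gcd y^2 - 3y + 35.
Then lcm(f, g) = f·g / gcd(f, g); expanding and making the result monic gives the answer.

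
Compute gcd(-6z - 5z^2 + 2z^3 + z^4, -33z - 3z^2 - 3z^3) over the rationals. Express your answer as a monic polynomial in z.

Repeated division with remainder:
  z^4 + 2z^3 - 5z^2 - 6z = (-(1/3)z - 1/3)(-3z^3 - 3z^2 - 33z) + (-17z^2 - 17z)
  -3z^3 - 3z^2 - 33z = ((3/17)z)(-17z^2 - 17z) + (-33z)
  -17z^2 - 17z = ((17/33)z + 17/33)(-33z) + (0)
Last nonzero remainder: -33z. Dividing through by -33 gives the monic gcd z.

z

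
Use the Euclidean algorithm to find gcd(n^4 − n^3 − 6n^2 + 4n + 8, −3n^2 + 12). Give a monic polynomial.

Repeated division with remainder:
  n^4 − n^3 − 6n^2 + 4n + 8 = (−(1/3)n^2 + (1/3)n + 2/3)(−3n^2 + 12) + (0)
Last nonzero remainder: −3n^2 + 12. Dividing through by −3 gives the monic gcd n^2 − 4.

n^2 − 4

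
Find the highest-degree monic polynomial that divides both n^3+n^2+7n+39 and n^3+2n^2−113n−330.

Apply the Euclidean algorithm:
  n^3+n^2+7n+39 = (n^3+2n^2−113n−330) + (−n^2+120n+369)
  n^3+2n^2−113n−330 = (−n−122)(−n^2+120n+369) + (14896n+44688)
  −n^2+120n+369 = (−(1/14896)n+123/14896)(14896n+44688) + (0)
Last nonzero remainder: 14896n+44688. Dividing through by 14896 gives the monic gcd n+3.

n+3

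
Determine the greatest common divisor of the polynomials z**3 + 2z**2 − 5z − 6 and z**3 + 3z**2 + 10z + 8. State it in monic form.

By polynomial division,
  z**3 + 2z**2 − 5z − 6 = (z**3 + 3z**2 + 10z + 8) + (−z**2 − 15z − 14)
  z**3 + 3z**2 + 10z + 8 = (−z + 12)(−z**2 − 15z − 14) + (176z + 176)
  −z**2 − 15z − 14 = (−(1/176)z − 7/88)(176z + 176) + (0)
Last nonzero remainder: 176z + 176. Dividing through by 176 gives the monic gcd z + 1.

z + 1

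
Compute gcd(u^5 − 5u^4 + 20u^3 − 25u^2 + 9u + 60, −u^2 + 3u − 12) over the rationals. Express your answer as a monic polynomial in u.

Euclidean algorithm in ℚ[u]:
  u^5 − 5u^4 + 20u^3 − 25u^2 + 9u + 60 = (−u^3 + 2u^2 − 2u − 5)(−u^2 + 3u − 12) + (0)
Last nonzero remainder: −u^2 + 3u − 12. Dividing through by −1 gives the monic gcd u^2 − 3u + 12.

u^2 − 3u + 12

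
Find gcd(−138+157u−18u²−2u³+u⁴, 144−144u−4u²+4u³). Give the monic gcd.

−6+5u+u²

Apply the Euclidean algorithm:
  u⁴−2u³−18u²+157u−138 = ((1/4)u−1/4)(4u³−4u²−144u+144) + (17u²+85u−102)
  4u³−4u²−144u+144 = ((4/17)u−24/17)(17u²+85u−102) + (0)
Last nonzero remainder: 17u²+85u−102. Dividing through by 17 gives the monic gcd u²+5u−6.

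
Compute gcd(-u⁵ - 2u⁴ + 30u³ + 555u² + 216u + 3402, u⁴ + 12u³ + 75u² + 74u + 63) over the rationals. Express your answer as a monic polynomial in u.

u² + 11u + 63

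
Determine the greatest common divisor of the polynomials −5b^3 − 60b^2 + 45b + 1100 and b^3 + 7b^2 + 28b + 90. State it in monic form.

b + 5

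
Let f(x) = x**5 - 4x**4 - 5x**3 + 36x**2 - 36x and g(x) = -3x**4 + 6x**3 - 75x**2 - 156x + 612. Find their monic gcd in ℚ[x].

By polynomial division,
  x**5 - 4x**4 - 5x**3 + 36x**2 - 36x = (-(1/3)x + 2/3)(-3x**4 + 6x**3 - 75x**2 - 156x + 612) + (-34x**3 + 34x**2 + 272x - 408)
  -3x**4 + 6x**3 - 75x**2 - 156x + 612 = ((3/34)x - 3/34)(-34x**3 + 34x**2 + 272x - 408) + (-96x**2 - 96x + 576)
  -34x**3 + 34x**2 + 272x - 408 = ((17/48)x - 17/24)(-96x**2 - 96x + 576) + (0)
Last nonzero remainder: -96x**2 - 96x + 576. Dividing through by -96 gives the monic gcd x**2 + x - 6.

x**2 + x - 6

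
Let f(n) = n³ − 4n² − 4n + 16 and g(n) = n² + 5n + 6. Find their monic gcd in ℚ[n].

n + 2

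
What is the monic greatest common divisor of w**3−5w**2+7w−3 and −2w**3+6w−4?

w**2−2w+1

Repeated division with remainder:
  w**3−5w**2+7w−3 = (−1/2)(−2w**3+6w−4) + (−5w**2+10w−5)
  −2w**3+6w−4 = ((2/5)w+4/5)(−5w**2+10w−5) + (0)
Last nonzero remainder: −5w**2+10w−5. Dividing through by −5 gives the monic gcd w**2−2w+1.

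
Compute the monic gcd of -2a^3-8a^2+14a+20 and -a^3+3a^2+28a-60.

Repeated division with remainder:
  -2a^3-8a^2+14a+20 = (2)(-a^3+3a^2+28a-60) + (-14a^2-42a+140)
  -a^3+3a^2+28a-60 = ((1/14)a-3/7)(-14a^2-42a+140) + (0)
Last nonzero remainder: -14a^2-42a+140. Dividing through by -14 gives the monic gcd a^2+3a-10.

a^2+3a-10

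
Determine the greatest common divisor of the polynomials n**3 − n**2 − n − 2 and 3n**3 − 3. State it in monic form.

n**2 + n + 1

By polynomial division,
  n**3 − n**2 − n − 2 = (1/3)(3n**3 − 3) + (−n**2 − n − 1)
  3n**3 − 3 = (−3n + 3)(−n**2 − n − 1) + (0)
Last nonzero remainder: −n**2 − n − 1. Dividing through by −1 gives the monic gcd n**2 + n + 1.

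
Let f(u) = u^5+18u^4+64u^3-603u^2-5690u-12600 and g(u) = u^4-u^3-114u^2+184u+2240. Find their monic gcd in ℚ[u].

By polynomial division,
  u^5+18u^4+64u^3-603u^2-5690u-12600 = (u+19)(u^4-u^3-114u^2+184u+2240) + (197u^3+1379u^2-11426u-55160)
  u^4-u^3-114u^2+184u+2240 = ((1/197)u-8/197)(197u^3+1379u^2-11426u-55160) + (0)
Last nonzero remainder: 197u^3+1379u^2-11426u-55160. Dividing through by 197 gives the monic gcd u^3+7u^2-58u-280.

u^3+7u^2-58u-280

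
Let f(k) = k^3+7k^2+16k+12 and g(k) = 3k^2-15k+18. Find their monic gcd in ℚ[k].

1

Apply the Euclidean algorithm:
  k^3+7k^2+16k+12 = ((1/3)k+4)(3k^2-15k+18) + (70k-60)
  3k^2-15k+18 = ((3/70)k-87/490)(70k-60) + (360/49)
  70k-60 = ((343/36)k-49/6)(360/49) + (0)
The last nonzero remainder is the constant 360/49, so the polynomials are coprime and gcd = 1.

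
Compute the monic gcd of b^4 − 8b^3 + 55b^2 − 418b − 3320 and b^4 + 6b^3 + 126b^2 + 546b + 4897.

Apply the Euclidean algorithm:
  b^4 − 8b^3 + 55b^2 − 418b − 3320 = (b^4 + 6b^3 + 126b^2 + 546b + 4897) + (−14b^3 − 71b^2 − 964b − 8217)
  b^4 + 6b^3 + 126b^2 + 546b + 4897 = (−(1/14)b − 13/196)(−14b^3 − 71b^2 − 964b − 8217) + ((10277/196)b^2 − (10277/98)b + 852991/196)
  −14b^3 − 71b^2 − 964b − 8217 = (−(2744/10277)b − 19404/10277)((10277/196)b^2 − (10277/98)b + 852991/196) + (0)
Last nonzero remainder: (10277/196)b^2 − (10277/98)b + 852991/196. Dividing through by 10277/196 gives the monic gcd b^2 − 2b + 83.

b^2 − 2b + 83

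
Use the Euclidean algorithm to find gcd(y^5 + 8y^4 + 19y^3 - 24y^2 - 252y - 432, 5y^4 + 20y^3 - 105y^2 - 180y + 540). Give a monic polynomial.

y^2 - 9

By polynomial division,
  y^5 + 8y^4 + 19y^3 - 24y^2 - 252y - 432 = ((1/5)y + 4/5)(5y^4 + 20y^3 - 105y^2 - 180y + 540) + (24y^3 + 96y^2 - 216y - 864)
  5y^4 + 20y^3 - 105y^2 - 180y + 540 = ((5/24)y)(24y^3 + 96y^2 - 216y - 864) + (-60y^2 + 540)
  24y^3 + 96y^2 - 216y - 864 = (-(2/5)y - 8/5)(-60y^2 + 540) + (0)
Last nonzero remainder: -60y^2 + 540. Dividing through by -60 gives the monic gcd y^2 - 9.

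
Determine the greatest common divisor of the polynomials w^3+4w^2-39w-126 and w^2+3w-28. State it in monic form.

w+7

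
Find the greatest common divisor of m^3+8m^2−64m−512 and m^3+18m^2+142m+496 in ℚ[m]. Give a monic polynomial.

Repeated division with remainder:
  m^3+8m^2−64m−512 = (m^3+18m^2+142m+496) + (−10m^2−206m−1008)
  m^3+18m^2+142m+496 = (−(1/10)m+13/50)(−10m^2−206m−1008) + ((2369/25)m+18952/25)
  −10m^2−206m−1008 = (−(250/2369)m−3150/2369)((2369/25)m+18952/25) + (0)
Last nonzero remainder: (2369/25)m+18952/25. Dividing through by 2369/25 gives the monic gcd m+8.

m+8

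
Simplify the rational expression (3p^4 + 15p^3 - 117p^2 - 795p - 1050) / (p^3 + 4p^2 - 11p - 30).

Euclidean algorithm in ℚ[p]:
  3p^4 + 15p^3 - 117p^2 - 795p - 1050 = (3p + 3)(p^3 + 4p^2 - 11p - 30) + (-96p^2 - 672p - 960)
  p^3 + 4p^2 - 11p - 30 = (-(1/96)p + 1/32)(-96p^2 - 672p - 960) + (0)
Last nonzero remainder: -96p^2 - 672p - 960. Dividing through by -96 gives the monic gcd p^2 + 7p + 10.
Cancel p^2 + 7p + 10 from numerator and denominator to get the reduced form.

(3p^2 - 6p - 105)/(p - 3)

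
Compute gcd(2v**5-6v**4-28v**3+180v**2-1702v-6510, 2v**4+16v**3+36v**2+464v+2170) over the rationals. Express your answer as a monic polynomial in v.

v**3+v**2+11v+155

By polynomial division,
  2v**5-6v**4-28v**3+180v**2-1702v-6510 = (v-11)(2v**4+16v**3+36v**2+464v+2170) + (112v**3+112v**2+1232v+17360)
  2v**4+16v**3+36v**2+464v+2170 = ((1/56)v+1/8)(112v**3+112v**2+1232v+17360) + (0)
Last nonzero remainder: 112v**3+112v**2+1232v+17360. Dividing through by 112 gives the monic gcd v**3+v**2+11v+155.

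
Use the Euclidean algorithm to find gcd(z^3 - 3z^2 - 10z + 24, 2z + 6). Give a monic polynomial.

z + 3

Apply the Euclidean algorithm:
  z^3 - 3z^2 - 10z + 24 = ((1/2)z^2 - 3z + 4)(2z + 6) + (0)
Last nonzero remainder: 2z + 6. Dividing through by 2 gives the monic gcd z + 3.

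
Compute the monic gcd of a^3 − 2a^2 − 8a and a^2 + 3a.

a

Apply the Euclidean algorithm:
  a^3 − 2a^2 − 8a = (a − 5)(a^2 + 3a) + (7a)
  a^2 + 3a = ((1/7)a + 3/7)(7a) + (0)
Last nonzero remainder: 7a. Dividing through by 7 gives the monic gcd a.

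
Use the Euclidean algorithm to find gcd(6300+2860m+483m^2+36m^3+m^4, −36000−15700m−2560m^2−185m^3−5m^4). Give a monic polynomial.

By polynomial division,
  m^4+36m^3+483m^2+2860m+6300 = (−1/5)(−5m^4−185m^3−2560m^2−15700m−36000) + (−m^3−29m^2−280m−900)
  −5m^4−185m^3−2560m^2−15700m−36000 = (5m+40)(−m^3−29m^2−280m−900) + (0)
Last nonzero remainder: −m^3−29m^2−280m−900. Dividing through by −1 gives the monic gcd m^3+29m^2+280m+900.

900+280m+29m^2+m^3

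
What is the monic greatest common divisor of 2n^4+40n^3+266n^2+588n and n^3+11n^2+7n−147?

n^2+14n+49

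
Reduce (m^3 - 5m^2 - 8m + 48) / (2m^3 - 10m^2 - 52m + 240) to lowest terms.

Apply the Euclidean algorithm:
  m^3 - 5m^2 - 8m + 48 = (1/2)(2m^3 - 10m^2 - 52m + 240) + (18m - 72)
  2m^3 - 10m^2 - 52m + 240 = ((1/9)m^2 - (1/9)m - 10/3)(18m - 72) + (0)
Last nonzero remainder: 18m - 72. Dividing through by 18 gives the monic gcd m - 4.
Cancel m - 4 from numerator and denominator to get the reduced form.

(m^2 - m - 12)/(2m^2 - 2m - 60)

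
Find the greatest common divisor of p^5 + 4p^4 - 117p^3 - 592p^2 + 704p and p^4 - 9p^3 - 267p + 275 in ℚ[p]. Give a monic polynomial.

p^2 - 12p + 11

Repeated division with remainder:
  p^5 + 4p^4 - 117p^3 - 592p^2 + 704p = (p + 13)(p^4 - 9p^3 - 267p + 275) + (-325p^2 + 3900p - 3575)
  p^4 - 9p^3 - 267p + 275 = (-(1/325)p^2 - (3/325)p - 1/13)(-325p^2 + 3900p - 3575) + (0)
Last nonzero remainder: -325p^2 + 3900p - 3575. Dividing through by -325 gives the monic gcd p^2 - 12p + 11.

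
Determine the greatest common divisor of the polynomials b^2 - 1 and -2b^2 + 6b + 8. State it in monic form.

By polynomial division,
  b^2 - 1 = (-1/2)(-2b^2 + 6b + 8) + (3b + 3)
  -2b^2 + 6b + 8 = (-(2/3)b + 8/3)(3b + 3) + (0)
Last nonzero remainder: 3b + 3. Dividing through by 3 gives the monic gcd b + 1.

b + 1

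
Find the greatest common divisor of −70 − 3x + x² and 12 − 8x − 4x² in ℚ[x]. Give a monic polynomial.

1

Repeated division with remainder:
  x² − 3x − 70 = (−1/4)(−4x² − 8x + 12) + (−5x − 67)
  −4x² − 8x + 12 = ((4/5)x − 228/25)(−5x − 67) + (−14976/25)
  −5x − 67 = ((125/14976)x + 1675/14976)(−14976/25) + (0)
The last nonzero remainder is the constant −14976/25, so the polynomials are coprime and gcd = 1.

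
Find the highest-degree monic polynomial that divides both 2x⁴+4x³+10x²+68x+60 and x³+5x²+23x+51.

x+3

Apply the Euclidean algorithm:
  2x⁴+4x³+10x²+68x+60 = (2x-6)(x³+5x²+23x+51) + (-6x²+104x+366)
  x³+5x²+23x+51 = (-(1/6)x-67/18)(-6x²+104x+366) + ((4240/9)x+4240/3)
  -6x²+104x+366 = (-(27/2120)x+549/2120)((4240/9)x+4240/3) + (0)
Last nonzero remainder: (4240/9)x+4240/3. Dividing through by 4240/9 gives the monic gcd x+3.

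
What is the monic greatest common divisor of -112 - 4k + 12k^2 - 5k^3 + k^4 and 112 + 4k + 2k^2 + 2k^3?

14 - 3k + k^2

Apply the Euclidean algorithm:
  k^4 - 5k^3 + 12k^2 - 4k - 112 = ((1/2)k - 3)(2k^3 + 2k^2 + 4k + 112) + (16k^2 - 48k + 224)
  2k^3 + 2k^2 + 4k + 112 = ((1/8)k + 1/2)(16k^2 - 48k + 224) + (0)
Last nonzero remainder: 16k^2 - 48k + 224. Dividing through by 16 gives the monic gcd k^2 - 3k + 14.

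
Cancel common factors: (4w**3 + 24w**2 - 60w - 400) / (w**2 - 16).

(4w**2 + 40w + 100)/(w + 4)

By polynomial division,
  4w**3 + 24w**2 - 60w - 400 = (4w + 24)(w**2 - 16) + (4w - 16)
  w**2 - 16 = ((1/4)w + 1)(4w - 16) + (0)
Last nonzero remainder: 4w - 16. Dividing through by 4 gives the monic gcd w - 4.
Cancel w - 4 from numerator and denominator to get the reduced form.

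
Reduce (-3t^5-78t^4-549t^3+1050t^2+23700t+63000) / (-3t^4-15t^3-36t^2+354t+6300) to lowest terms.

(t^3+25t^2+200t+500)/(t^2+4t+50)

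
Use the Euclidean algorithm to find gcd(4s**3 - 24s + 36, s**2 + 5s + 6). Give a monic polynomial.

s + 3

By polynomial division,
  4s**3 - 24s + 36 = (4s - 20)(s**2 + 5s + 6) + (52s + 156)
  s**2 + 5s + 6 = ((1/52)s + 1/26)(52s + 156) + (0)
Last nonzero remainder: 52s + 156. Dividing through by 52 gives the monic gcd s + 3.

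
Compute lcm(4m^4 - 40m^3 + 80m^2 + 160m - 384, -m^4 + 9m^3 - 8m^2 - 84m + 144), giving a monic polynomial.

Euclidean algorithm in ℚ[m]:
  4m^4 - 40m^3 + 80m^2 + 160m - 384 = (-4)(-m^4 + 9m^3 - 8m^2 - 84m + 144) + (-4m^3 + 48m^2 - 176m + 192)
  -m^4 + 9m^3 - 8m^2 - 84m + 144 = ((1/4)m + 3/4)(-4m^3 + 48m^2 - 176m + 192) + (0)
Last nonzero remainder: -4m^3 + 48m^2 - 176m + 192. Dividing through by -4 gives the monic gcd m^3 - 12m^2 + 44m - 48.
Then lcm(f, g) = f·g / gcd(f, g); expanding and making the result monic gives the answer.

m^5 - 7m^4 - 10m^3 + 100m^2 + 24m - 288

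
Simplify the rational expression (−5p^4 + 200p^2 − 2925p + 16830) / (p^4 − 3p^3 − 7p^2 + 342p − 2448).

(−5p − 55)/(p + 8)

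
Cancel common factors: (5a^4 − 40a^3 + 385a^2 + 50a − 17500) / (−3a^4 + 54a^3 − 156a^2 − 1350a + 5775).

(−5a^2 + 30a − 500)/(3a^2 − 48a + 165)

By polynomial division,
  5a^4 − 40a^3 + 385a^2 + 50a − 17500 = (−5/3)(−3a^4 + 54a^3 − 156a^2 − 1350a + 5775) + (50a^3 + 125a^2 − 2200a − 7875)
  −3a^4 + 54a^3 − 156a^2 − 1350a + 5775 = (−(3/50)a + 123/100)(50a^3 + 125a^2 − 2200a − 7875) + (−(1767/4)a^2 + (1767/2)a + 61845/4)
  50a^3 + 125a^2 − 2200a − 7875 = (−(200/1767)a − 300/589)(−(1767/4)a^2 + (1767/2)a + 61845/4) + (0)
Last nonzero remainder: −(1767/4)a^2 + (1767/2)a + 61845/4. Dividing through by −1767/4 gives the monic gcd a^2 − 2a − 35.
Cancel a^2 − 2a − 35 from numerator and denominator to get the reduced form.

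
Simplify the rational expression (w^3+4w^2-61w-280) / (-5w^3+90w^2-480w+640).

(-w^2-12w-35)/(5w^2-50w+80)

Apply the Euclidean algorithm:
  w^3+4w^2-61w-280 = (-1/5)(-5w^3+90w^2-480w+640) + (22w^2-157w-152)
  -5w^3+90w^2-480w+640 = (-(5/22)w+1195/484)(22w^2-157w-152) + (-(61425/484)w+122850/121)
  22w^2-157w-152 = (-(10648/61425)w-9196/61425)(-(61425/484)w+122850/121) + (0)
Last nonzero remainder: -(61425/484)w+122850/121. Dividing through by -61425/484 gives the monic gcd w-8.
Cancel w-8 from numerator and denominator to get the reduced form.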